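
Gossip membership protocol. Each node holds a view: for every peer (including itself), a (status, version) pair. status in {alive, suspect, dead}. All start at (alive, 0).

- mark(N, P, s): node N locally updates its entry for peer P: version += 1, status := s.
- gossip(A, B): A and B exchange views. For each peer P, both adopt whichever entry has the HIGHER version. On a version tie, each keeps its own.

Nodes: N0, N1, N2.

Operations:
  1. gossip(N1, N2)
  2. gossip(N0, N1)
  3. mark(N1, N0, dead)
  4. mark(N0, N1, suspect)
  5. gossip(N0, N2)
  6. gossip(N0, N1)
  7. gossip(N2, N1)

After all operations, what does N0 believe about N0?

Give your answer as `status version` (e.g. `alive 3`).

Op 1: gossip N1<->N2 -> N1.N0=(alive,v0) N1.N1=(alive,v0) N1.N2=(alive,v0) | N2.N0=(alive,v0) N2.N1=(alive,v0) N2.N2=(alive,v0)
Op 2: gossip N0<->N1 -> N0.N0=(alive,v0) N0.N1=(alive,v0) N0.N2=(alive,v0) | N1.N0=(alive,v0) N1.N1=(alive,v0) N1.N2=(alive,v0)
Op 3: N1 marks N0=dead -> (dead,v1)
Op 4: N0 marks N1=suspect -> (suspect,v1)
Op 5: gossip N0<->N2 -> N0.N0=(alive,v0) N0.N1=(suspect,v1) N0.N2=(alive,v0) | N2.N0=(alive,v0) N2.N1=(suspect,v1) N2.N2=(alive,v0)
Op 6: gossip N0<->N1 -> N0.N0=(dead,v1) N0.N1=(suspect,v1) N0.N2=(alive,v0) | N1.N0=(dead,v1) N1.N1=(suspect,v1) N1.N2=(alive,v0)
Op 7: gossip N2<->N1 -> N2.N0=(dead,v1) N2.N1=(suspect,v1) N2.N2=(alive,v0) | N1.N0=(dead,v1) N1.N1=(suspect,v1) N1.N2=(alive,v0)

Answer: dead 1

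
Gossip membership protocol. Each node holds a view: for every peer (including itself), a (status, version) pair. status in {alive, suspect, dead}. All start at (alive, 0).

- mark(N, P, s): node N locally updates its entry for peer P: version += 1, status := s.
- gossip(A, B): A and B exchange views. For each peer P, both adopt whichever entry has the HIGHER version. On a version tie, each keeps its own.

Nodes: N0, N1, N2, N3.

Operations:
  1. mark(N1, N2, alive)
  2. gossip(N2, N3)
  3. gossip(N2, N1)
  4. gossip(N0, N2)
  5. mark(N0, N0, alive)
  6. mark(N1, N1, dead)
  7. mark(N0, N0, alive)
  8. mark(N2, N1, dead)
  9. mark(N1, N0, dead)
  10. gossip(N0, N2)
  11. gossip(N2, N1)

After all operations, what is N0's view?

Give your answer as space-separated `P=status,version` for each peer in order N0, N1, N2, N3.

Op 1: N1 marks N2=alive -> (alive,v1)
Op 2: gossip N2<->N3 -> N2.N0=(alive,v0) N2.N1=(alive,v0) N2.N2=(alive,v0) N2.N3=(alive,v0) | N3.N0=(alive,v0) N3.N1=(alive,v0) N3.N2=(alive,v0) N3.N3=(alive,v0)
Op 3: gossip N2<->N1 -> N2.N0=(alive,v0) N2.N1=(alive,v0) N2.N2=(alive,v1) N2.N3=(alive,v0) | N1.N0=(alive,v0) N1.N1=(alive,v0) N1.N2=(alive,v1) N1.N3=(alive,v0)
Op 4: gossip N0<->N2 -> N0.N0=(alive,v0) N0.N1=(alive,v0) N0.N2=(alive,v1) N0.N3=(alive,v0) | N2.N0=(alive,v0) N2.N1=(alive,v0) N2.N2=(alive,v1) N2.N3=(alive,v0)
Op 5: N0 marks N0=alive -> (alive,v1)
Op 6: N1 marks N1=dead -> (dead,v1)
Op 7: N0 marks N0=alive -> (alive,v2)
Op 8: N2 marks N1=dead -> (dead,v1)
Op 9: N1 marks N0=dead -> (dead,v1)
Op 10: gossip N0<->N2 -> N0.N0=(alive,v2) N0.N1=(dead,v1) N0.N2=(alive,v1) N0.N3=(alive,v0) | N2.N0=(alive,v2) N2.N1=(dead,v1) N2.N2=(alive,v1) N2.N3=(alive,v0)
Op 11: gossip N2<->N1 -> N2.N0=(alive,v2) N2.N1=(dead,v1) N2.N2=(alive,v1) N2.N3=(alive,v0) | N1.N0=(alive,v2) N1.N1=(dead,v1) N1.N2=(alive,v1) N1.N3=(alive,v0)

Answer: N0=alive,2 N1=dead,1 N2=alive,1 N3=alive,0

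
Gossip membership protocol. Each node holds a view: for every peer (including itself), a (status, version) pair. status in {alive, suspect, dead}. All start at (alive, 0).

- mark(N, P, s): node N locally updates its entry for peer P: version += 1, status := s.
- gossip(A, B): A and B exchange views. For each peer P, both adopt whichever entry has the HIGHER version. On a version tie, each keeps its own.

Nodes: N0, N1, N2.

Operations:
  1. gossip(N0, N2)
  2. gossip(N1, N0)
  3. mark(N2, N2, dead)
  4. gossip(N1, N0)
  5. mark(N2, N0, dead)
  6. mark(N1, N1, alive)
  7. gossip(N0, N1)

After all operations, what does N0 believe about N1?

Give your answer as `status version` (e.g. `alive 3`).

Answer: alive 1

Derivation:
Op 1: gossip N0<->N2 -> N0.N0=(alive,v0) N0.N1=(alive,v0) N0.N2=(alive,v0) | N2.N0=(alive,v0) N2.N1=(alive,v0) N2.N2=(alive,v0)
Op 2: gossip N1<->N0 -> N1.N0=(alive,v0) N1.N1=(alive,v0) N1.N2=(alive,v0) | N0.N0=(alive,v0) N0.N1=(alive,v0) N0.N2=(alive,v0)
Op 3: N2 marks N2=dead -> (dead,v1)
Op 4: gossip N1<->N0 -> N1.N0=(alive,v0) N1.N1=(alive,v0) N1.N2=(alive,v0) | N0.N0=(alive,v0) N0.N1=(alive,v0) N0.N2=(alive,v0)
Op 5: N2 marks N0=dead -> (dead,v1)
Op 6: N1 marks N1=alive -> (alive,v1)
Op 7: gossip N0<->N1 -> N0.N0=(alive,v0) N0.N1=(alive,v1) N0.N2=(alive,v0) | N1.N0=(alive,v0) N1.N1=(alive,v1) N1.N2=(alive,v0)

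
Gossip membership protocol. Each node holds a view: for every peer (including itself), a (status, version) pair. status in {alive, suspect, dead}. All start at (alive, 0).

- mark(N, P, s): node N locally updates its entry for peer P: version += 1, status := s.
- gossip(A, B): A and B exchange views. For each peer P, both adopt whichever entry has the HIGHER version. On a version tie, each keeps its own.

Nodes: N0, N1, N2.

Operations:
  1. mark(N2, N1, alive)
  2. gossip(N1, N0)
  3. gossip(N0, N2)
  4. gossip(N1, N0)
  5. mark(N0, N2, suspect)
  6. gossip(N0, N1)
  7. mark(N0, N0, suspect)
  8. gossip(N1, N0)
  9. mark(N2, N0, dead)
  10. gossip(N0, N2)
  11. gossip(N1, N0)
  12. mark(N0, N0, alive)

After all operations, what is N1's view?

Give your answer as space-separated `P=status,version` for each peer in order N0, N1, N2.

Op 1: N2 marks N1=alive -> (alive,v1)
Op 2: gossip N1<->N0 -> N1.N0=(alive,v0) N1.N1=(alive,v0) N1.N2=(alive,v0) | N0.N0=(alive,v0) N0.N1=(alive,v0) N0.N2=(alive,v0)
Op 3: gossip N0<->N2 -> N0.N0=(alive,v0) N0.N1=(alive,v1) N0.N2=(alive,v0) | N2.N0=(alive,v0) N2.N1=(alive,v1) N2.N2=(alive,v0)
Op 4: gossip N1<->N0 -> N1.N0=(alive,v0) N1.N1=(alive,v1) N1.N2=(alive,v0) | N0.N0=(alive,v0) N0.N1=(alive,v1) N0.N2=(alive,v0)
Op 5: N0 marks N2=suspect -> (suspect,v1)
Op 6: gossip N0<->N1 -> N0.N0=(alive,v0) N0.N1=(alive,v1) N0.N2=(suspect,v1) | N1.N0=(alive,v0) N1.N1=(alive,v1) N1.N2=(suspect,v1)
Op 7: N0 marks N0=suspect -> (suspect,v1)
Op 8: gossip N1<->N0 -> N1.N0=(suspect,v1) N1.N1=(alive,v1) N1.N2=(suspect,v1) | N0.N0=(suspect,v1) N0.N1=(alive,v1) N0.N2=(suspect,v1)
Op 9: N2 marks N0=dead -> (dead,v1)
Op 10: gossip N0<->N2 -> N0.N0=(suspect,v1) N0.N1=(alive,v1) N0.N2=(suspect,v1) | N2.N0=(dead,v1) N2.N1=(alive,v1) N2.N2=(suspect,v1)
Op 11: gossip N1<->N0 -> N1.N0=(suspect,v1) N1.N1=(alive,v1) N1.N2=(suspect,v1) | N0.N0=(suspect,v1) N0.N1=(alive,v1) N0.N2=(suspect,v1)
Op 12: N0 marks N0=alive -> (alive,v2)

Answer: N0=suspect,1 N1=alive,1 N2=suspect,1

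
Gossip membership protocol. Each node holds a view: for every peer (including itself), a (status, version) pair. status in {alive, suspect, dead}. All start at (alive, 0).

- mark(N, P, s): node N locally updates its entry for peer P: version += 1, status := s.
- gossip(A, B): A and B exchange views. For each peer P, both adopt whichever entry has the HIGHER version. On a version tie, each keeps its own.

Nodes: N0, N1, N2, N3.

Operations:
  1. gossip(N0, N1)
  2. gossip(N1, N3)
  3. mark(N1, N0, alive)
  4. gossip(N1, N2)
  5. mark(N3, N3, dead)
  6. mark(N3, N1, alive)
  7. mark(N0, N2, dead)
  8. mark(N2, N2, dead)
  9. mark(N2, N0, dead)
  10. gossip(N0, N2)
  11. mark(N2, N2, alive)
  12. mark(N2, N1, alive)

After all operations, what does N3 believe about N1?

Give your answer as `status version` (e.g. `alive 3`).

Op 1: gossip N0<->N1 -> N0.N0=(alive,v0) N0.N1=(alive,v0) N0.N2=(alive,v0) N0.N3=(alive,v0) | N1.N0=(alive,v0) N1.N1=(alive,v0) N1.N2=(alive,v0) N1.N3=(alive,v0)
Op 2: gossip N1<->N3 -> N1.N0=(alive,v0) N1.N1=(alive,v0) N1.N2=(alive,v0) N1.N3=(alive,v0) | N3.N0=(alive,v0) N3.N1=(alive,v0) N3.N2=(alive,v0) N3.N3=(alive,v0)
Op 3: N1 marks N0=alive -> (alive,v1)
Op 4: gossip N1<->N2 -> N1.N0=(alive,v1) N1.N1=(alive,v0) N1.N2=(alive,v0) N1.N3=(alive,v0) | N2.N0=(alive,v1) N2.N1=(alive,v0) N2.N2=(alive,v0) N2.N3=(alive,v0)
Op 5: N3 marks N3=dead -> (dead,v1)
Op 6: N3 marks N1=alive -> (alive,v1)
Op 7: N0 marks N2=dead -> (dead,v1)
Op 8: N2 marks N2=dead -> (dead,v1)
Op 9: N2 marks N0=dead -> (dead,v2)
Op 10: gossip N0<->N2 -> N0.N0=(dead,v2) N0.N1=(alive,v0) N0.N2=(dead,v1) N0.N3=(alive,v0) | N2.N0=(dead,v2) N2.N1=(alive,v0) N2.N2=(dead,v1) N2.N3=(alive,v0)
Op 11: N2 marks N2=alive -> (alive,v2)
Op 12: N2 marks N1=alive -> (alive,v1)

Answer: alive 1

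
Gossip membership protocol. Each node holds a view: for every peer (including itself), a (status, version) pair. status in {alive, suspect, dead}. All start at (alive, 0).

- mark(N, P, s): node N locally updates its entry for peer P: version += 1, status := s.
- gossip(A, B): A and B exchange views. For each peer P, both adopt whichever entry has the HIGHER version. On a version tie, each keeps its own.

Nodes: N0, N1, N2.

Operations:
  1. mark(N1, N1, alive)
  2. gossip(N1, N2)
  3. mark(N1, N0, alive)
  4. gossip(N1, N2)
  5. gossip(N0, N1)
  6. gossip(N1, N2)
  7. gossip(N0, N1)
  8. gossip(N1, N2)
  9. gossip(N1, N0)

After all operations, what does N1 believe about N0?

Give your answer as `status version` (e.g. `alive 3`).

Op 1: N1 marks N1=alive -> (alive,v1)
Op 2: gossip N1<->N2 -> N1.N0=(alive,v0) N1.N1=(alive,v1) N1.N2=(alive,v0) | N2.N0=(alive,v0) N2.N1=(alive,v1) N2.N2=(alive,v0)
Op 3: N1 marks N0=alive -> (alive,v1)
Op 4: gossip N1<->N2 -> N1.N0=(alive,v1) N1.N1=(alive,v1) N1.N2=(alive,v0) | N2.N0=(alive,v1) N2.N1=(alive,v1) N2.N2=(alive,v0)
Op 5: gossip N0<->N1 -> N0.N0=(alive,v1) N0.N1=(alive,v1) N0.N2=(alive,v0) | N1.N0=(alive,v1) N1.N1=(alive,v1) N1.N2=(alive,v0)
Op 6: gossip N1<->N2 -> N1.N0=(alive,v1) N1.N1=(alive,v1) N1.N2=(alive,v0) | N2.N0=(alive,v1) N2.N1=(alive,v1) N2.N2=(alive,v0)
Op 7: gossip N0<->N1 -> N0.N0=(alive,v1) N0.N1=(alive,v1) N0.N2=(alive,v0) | N1.N0=(alive,v1) N1.N1=(alive,v1) N1.N2=(alive,v0)
Op 8: gossip N1<->N2 -> N1.N0=(alive,v1) N1.N1=(alive,v1) N1.N2=(alive,v0) | N2.N0=(alive,v1) N2.N1=(alive,v1) N2.N2=(alive,v0)
Op 9: gossip N1<->N0 -> N1.N0=(alive,v1) N1.N1=(alive,v1) N1.N2=(alive,v0) | N0.N0=(alive,v1) N0.N1=(alive,v1) N0.N2=(alive,v0)

Answer: alive 1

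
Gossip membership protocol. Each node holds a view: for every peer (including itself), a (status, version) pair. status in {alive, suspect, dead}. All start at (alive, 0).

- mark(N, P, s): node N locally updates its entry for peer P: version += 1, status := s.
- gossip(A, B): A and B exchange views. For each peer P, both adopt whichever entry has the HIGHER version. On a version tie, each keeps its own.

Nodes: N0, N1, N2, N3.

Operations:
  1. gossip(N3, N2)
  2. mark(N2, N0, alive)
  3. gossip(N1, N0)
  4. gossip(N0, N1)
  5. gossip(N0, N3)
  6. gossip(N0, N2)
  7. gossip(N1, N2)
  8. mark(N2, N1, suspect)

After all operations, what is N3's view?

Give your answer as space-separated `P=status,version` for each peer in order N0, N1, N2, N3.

Answer: N0=alive,0 N1=alive,0 N2=alive,0 N3=alive,0

Derivation:
Op 1: gossip N3<->N2 -> N3.N0=(alive,v0) N3.N1=(alive,v0) N3.N2=(alive,v0) N3.N3=(alive,v0) | N2.N0=(alive,v0) N2.N1=(alive,v0) N2.N2=(alive,v0) N2.N3=(alive,v0)
Op 2: N2 marks N0=alive -> (alive,v1)
Op 3: gossip N1<->N0 -> N1.N0=(alive,v0) N1.N1=(alive,v0) N1.N2=(alive,v0) N1.N3=(alive,v0) | N0.N0=(alive,v0) N0.N1=(alive,v0) N0.N2=(alive,v0) N0.N3=(alive,v0)
Op 4: gossip N0<->N1 -> N0.N0=(alive,v0) N0.N1=(alive,v0) N0.N2=(alive,v0) N0.N3=(alive,v0) | N1.N0=(alive,v0) N1.N1=(alive,v0) N1.N2=(alive,v0) N1.N3=(alive,v0)
Op 5: gossip N0<->N3 -> N0.N0=(alive,v0) N0.N1=(alive,v0) N0.N2=(alive,v0) N0.N3=(alive,v0) | N3.N0=(alive,v0) N3.N1=(alive,v0) N3.N2=(alive,v0) N3.N3=(alive,v0)
Op 6: gossip N0<->N2 -> N0.N0=(alive,v1) N0.N1=(alive,v0) N0.N2=(alive,v0) N0.N3=(alive,v0) | N2.N0=(alive,v1) N2.N1=(alive,v0) N2.N2=(alive,v0) N2.N3=(alive,v0)
Op 7: gossip N1<->N2 -> N1.N0=(alive,v1) N1.N1=(alive,v0) N1.N2=(alive,v0) N1.N3=(alive,v0) | N2.N0=(alive,v1) N2.N1=(alive,v0) N2.N2=(alive,v0) N2.N3=(alive,v0)
Op 8: N2 marks N1=suspect -> (suspect,v1)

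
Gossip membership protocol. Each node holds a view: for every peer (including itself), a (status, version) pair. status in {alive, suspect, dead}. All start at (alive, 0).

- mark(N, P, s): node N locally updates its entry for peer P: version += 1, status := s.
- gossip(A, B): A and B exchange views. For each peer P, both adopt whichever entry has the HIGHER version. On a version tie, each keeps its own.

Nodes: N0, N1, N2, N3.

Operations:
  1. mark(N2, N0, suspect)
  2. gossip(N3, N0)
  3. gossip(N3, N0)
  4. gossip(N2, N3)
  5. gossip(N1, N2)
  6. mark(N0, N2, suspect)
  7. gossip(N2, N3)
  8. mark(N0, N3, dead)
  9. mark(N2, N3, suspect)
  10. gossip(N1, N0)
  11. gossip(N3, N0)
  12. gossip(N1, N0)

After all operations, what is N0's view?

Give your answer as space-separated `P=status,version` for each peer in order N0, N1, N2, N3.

Answer: N0=suspect,1 N1=alive,0 N2=suspect,1 N3=dead,1

Derivation:
Op 1: N2 marks N0=suspect -> (suspect,v1)
Op 2: gossip N3<->N0 -> N3.N0=(alive,v0) N3.N1=(alive,v0) N3.N2=(alive,v0) N3.N3=(alive,v0) | N0.N0=(alive,v0) N0.N1=(alive,v0) N0.N2=(alive,v0) N0.N3=(alive,v0)
Op 3: gossip N3<->N0 -> N3.N0=(alive,v0) N3.N1=(alive,v0) N3.N2=(alive,v0) N3.N3=(alive,v0) | N0.N0=(alive,v0) N0.N1=(alive,v0) N0.N2=(alive,v0) N0.N3=(alive,v0)
Op 4: gossip N2<->N3 -> N2.N0=(suspect,v1) N2.N1=(alive,v0) N2.N2=(alive,v0) N2.N3=(alive,v0) | N3.N0=(suspect,v1) N3.N1=(alive,v0) N3.N2=(alive,v0) N3.N3=(alive,v0)
Op 5: gossip N1<->N2 -> N1.N0=(suspect,v1) N1.N1=(alive,v0) N1.N2=(alive,v0) N1.N3=(alive,v0) | N2.N0=(suspect,v1) N2.N1=(alive,v0) N2.N2=(alive,v0) N2.N3=(alive,v0)
Op 6: N0 marks N2=suspect -> (suspect,v1)
Op 7: gossip N2<->N3 -> N2.N0=(suspect,v1) N2.N1=(alive,v0) N2.N2=(alive,v0) N2.N3=(alive,v0) | N3.N0=(suspect,v1) N3.N1=(alive,v0) N3.N2=(alive,v0) N3.N3=(alive,v0)
Op 8: N0 marks N3=dead -> (dead,v1)
Op 9: N2 marks N3=suspect -> (suspect,v1)
Op 10: gossip N1<->N0 -> N1.N0=(suspect,v1) N1.N1=(alive,v0) N1.N2=(suspect,v1) N1.N3=(dead,v1) | N0.N0=(suspect,v1) N0.N1=(alive,v0) N0.N2=(suspect,v1) N0.N3=(dead,v1)
Op 11: gossip N3<->N0 -> N3.N0=(suspect,v1) N3.N1=(alive,v0) N3.N2=(suspect,v1) N3.N3=(dead,v1) | N0.N0=(suspect,v1) N0.N1=(alive,v0) N0.N2=(suspect,v1) N0.N3=(dead,v1)
Op 12: gossip N1<->N0 -> N1.N0=(suspect,v1) N1.N1=(alive,v0) N1.N2=(suspect,v1) N1.N3=(dead,v1) | N0.N0=(suspect,v1) N0.N1=(alive,v0) N0.N2=(suspect,v1) N0.N3=(dead,v1)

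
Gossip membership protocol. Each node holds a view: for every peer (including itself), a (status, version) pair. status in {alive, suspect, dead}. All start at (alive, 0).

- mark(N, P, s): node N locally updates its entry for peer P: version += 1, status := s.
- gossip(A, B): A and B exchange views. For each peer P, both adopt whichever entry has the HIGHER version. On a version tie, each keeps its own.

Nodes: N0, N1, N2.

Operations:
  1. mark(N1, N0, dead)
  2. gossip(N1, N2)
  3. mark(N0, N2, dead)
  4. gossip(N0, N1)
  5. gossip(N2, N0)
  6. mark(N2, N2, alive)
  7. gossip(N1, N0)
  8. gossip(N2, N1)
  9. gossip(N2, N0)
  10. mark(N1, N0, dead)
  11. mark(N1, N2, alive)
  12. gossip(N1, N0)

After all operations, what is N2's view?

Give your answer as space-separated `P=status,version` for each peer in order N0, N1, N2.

Op 1: N1 marks N0=dead -> (dead,v1)
Op 2: gossip N1<->N2 -> N1.N0=(dead,v1) N1.N1=(alive,v0) N1.N2=(alive,v0) | N2.N0=(dead,v1) N2.N1=(alive,v0) N2.N2=(alive,v0)
Op 3: N0 marks N2=dead -> (dead,v1)
Op 4: gossip N0<->N1 -> N0.N0=(dead,v1) N0.N1=(alive,v0) N0.N2=(dead,v1) | N1.N0=(dead,v1) N1.N1=(alive,v0) N1.N2=(dead,v1)
Op 5: gossip N2<->N0 -> N2.N0=(dead,v1) N2.N1=(alive,v0) N2.N2=(dead,v1) | N0.N0=(dead,v1) N0.N1=(alive,v0) N0.N2=(dead,v1)
Op 6: N2 marks N2=alive -> (alive,v2)
Op 7: gossip N1<->N0 -> N1.N0=(dead,v1) N1.N1=(alive,v0) N1.N2=(dead,v1) | N0.N0=(dead,v1) N0.N1=(alive,v0) N0.N2=(dead,v1)
Op 8: gossip N2<->N1 -> N2.N0=(dead,v1) N2.N1=(alive,v0) N2.N2=(alive,v2) | N1.N0=(dead,v1) N1.N1=(alive,v0) N1.N2=(alive,v2)
Op 9: gossip N2<->N0 -> N2.N0=(dead,v1) N2.N1=(alive,v0) N2.N2=(alive,v2) | N0.N0=(dead,v1) N0.N1=(alive,v0) N0.N2=(alive,v2)
Op 10: N1 marks N0=dead -> (dead,v2)
Op 11: N1 marks N2=alive -> (alive,v3)
Op 12: gossip N1<->N0 -> N1.N0=(dead,v2) N1.N1=(alive,v0) N1.N2=(alive,v3) | N0.N0=(dead,v2) N0.N1=(alive,v0) N0.N2=(alive,v3)

Answer: N0=dead,1 N1=alive,0 N2=alive,2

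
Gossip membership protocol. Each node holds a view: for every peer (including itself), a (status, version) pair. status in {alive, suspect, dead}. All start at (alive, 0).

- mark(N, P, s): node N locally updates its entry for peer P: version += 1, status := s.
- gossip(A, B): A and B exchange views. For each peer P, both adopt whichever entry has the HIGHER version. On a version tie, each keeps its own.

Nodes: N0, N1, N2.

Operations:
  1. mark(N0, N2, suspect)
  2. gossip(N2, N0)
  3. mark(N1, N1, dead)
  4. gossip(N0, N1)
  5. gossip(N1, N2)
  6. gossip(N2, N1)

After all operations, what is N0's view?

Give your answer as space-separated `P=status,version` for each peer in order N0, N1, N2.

Op 1: N0 marks N2=suspect -> (suspect,v1)
Op 2: gossip N2<->N0 -> N2.N0=(alive,v0) N2.N1=(alive,v0) N2.N2=(suspect,v1) | N0.N0=(alive,v0) N0.N1=(alive,v0) N0.N2=(suspect,v1)
Op 3: N1 marks N1=dead -> (dead,v1)
Op 4: gossip N0<->N1 -> N0.N0=(alive,v0) N0.N1=(dead,v1) N0.N2=(suspect,v1) | N1.N0=(alive,v0) N1.N1=(dead,v1) N1.N2=(suspect,v1)
Op 5: gossip N1<->N2 -> N1.N0=(alive,v0) N1.N1=(dead,v1) N1.N2=(suspect,v1) | N2.N0=(alive,v0) N2.N1=(dead,v1) N2.N2=(suspect,v1)
Op 6: gossip N2<->N1 -> N2.N0=(alive,v0) N2.N1=(dead,v1) N2.N2=(suspect,v1) | N1.N0=(alive,v0) N1.N1=(dead,v1) N1.N2=(suspect,v1)

Answer: N0=alive,0 N1=dead,1 N2=suspect,1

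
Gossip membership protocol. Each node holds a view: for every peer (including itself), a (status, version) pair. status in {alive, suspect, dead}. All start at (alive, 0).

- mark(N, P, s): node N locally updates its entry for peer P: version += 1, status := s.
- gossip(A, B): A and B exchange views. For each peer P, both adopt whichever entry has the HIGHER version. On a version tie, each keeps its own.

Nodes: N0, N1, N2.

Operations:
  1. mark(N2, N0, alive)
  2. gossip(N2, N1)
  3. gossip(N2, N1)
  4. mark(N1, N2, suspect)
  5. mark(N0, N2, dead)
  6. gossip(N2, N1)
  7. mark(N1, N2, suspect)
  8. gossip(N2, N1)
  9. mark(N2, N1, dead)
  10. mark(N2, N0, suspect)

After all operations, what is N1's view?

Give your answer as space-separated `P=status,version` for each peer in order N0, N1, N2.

Answer: N0=alive,1 N1=alive,0 N2=suspect,2

Derivation:
Op 1: N2 marks N0=alive -> (alive,v1)
Op 2: gossip N2<->N1 -> N2.N0=(alive,v1) N2.N1=(alive,v0) N2.N2=(alive,v0) | N1.N0=(alive,v1) N1.N1=(alive,v0) N1.N2=(alive,v0)
Op 3: gossip N2<->N1 -> N2.N0=(alive,v1) N2.N1=(alive,v0) N2.N2=(alive,v0) | N1.N0=(alive,v1) N1.N1=(alive,v0) N1.N2=(alive,v0)
Op 4: N1 marks N2=suspect -> (suspect,v1)
Op 5: N0 marks N2=dead -> (dead,v1)
Op 6: gossip N2<->N1 -> N2.N0=(alive,v1) N2.N1=(alive,v0) N2.N2=(suspect,v1) | N1.N0=(alive,v1) N1.N1=(alive,v0) N1.N2=(suspect,v1)
Op 7: N1 marks N2=suspect -> (suspect,v2)
Op 8: gossip N2<->N1 -> N2.N0=(alive,v1) N2.N1=(alive,v0) N2.N2=(suspect,v2) | N1.N0=(alive,v1) N1.N1=(alive,v0) N1.N2=(suspect,v2)
Op 9: N2 marks N1=dead -> (dead,v1)
Op 10: N2 marks N0=suspect -> (suspect,v2)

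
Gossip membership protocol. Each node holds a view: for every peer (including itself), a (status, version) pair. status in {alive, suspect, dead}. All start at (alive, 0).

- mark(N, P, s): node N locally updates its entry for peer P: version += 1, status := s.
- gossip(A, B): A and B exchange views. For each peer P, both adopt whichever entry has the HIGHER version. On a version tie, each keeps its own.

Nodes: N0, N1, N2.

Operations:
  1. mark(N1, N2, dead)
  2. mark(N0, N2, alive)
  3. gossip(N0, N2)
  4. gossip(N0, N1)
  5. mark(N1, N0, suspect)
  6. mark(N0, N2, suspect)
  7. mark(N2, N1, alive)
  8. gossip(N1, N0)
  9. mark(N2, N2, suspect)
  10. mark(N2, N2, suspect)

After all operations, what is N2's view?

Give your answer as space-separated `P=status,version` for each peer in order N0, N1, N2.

Op 1: N1 marks N2=dead -> (dead,v1)
Op 2: N0 marks N2=alive -> (alive,v1)
Op 3: gossip N0<->N2 -> N0.N0=(alive,v0) N0.N1=(alive,v0) N0.N2=(alive,v1) | N2.N0=(alive,v0) N2.N1=(alive,v0) N2.N2=(alive,v1)
Op 4: gossip N0<->N1 -> N0.N0=(alive,v0) N0.N1=(alive,v0) N0.N2=(alive,v1) | N1.N0=(alive,v0) N1.N1=(alive,v0) N1.N2=(dead,v1)
Op 5: N1 marks N0=suspect -> (suspect,v1)
Op 6: N0 marks N2=suspect -> (suspect,v2)
Op 7: N2 marks N1=alive -> (alive,v1)
Op 8: gossip N1<->N0 -> N1.N0=(suspect,v1) N1.N1=(alive,v0) N1.N2=(suspect,v2) | N0.N0=(suspect,v1) N0.N1=(alive,v0) N0.N2=(suspect,v2)
Op 9: N2 marks N2=suspect -> (suspect,v2)
Op 10: N2 marks N2=suspect -> (suspect,v3)

Answer: N0=alive,0 N1=alive,1 N2=suspect,3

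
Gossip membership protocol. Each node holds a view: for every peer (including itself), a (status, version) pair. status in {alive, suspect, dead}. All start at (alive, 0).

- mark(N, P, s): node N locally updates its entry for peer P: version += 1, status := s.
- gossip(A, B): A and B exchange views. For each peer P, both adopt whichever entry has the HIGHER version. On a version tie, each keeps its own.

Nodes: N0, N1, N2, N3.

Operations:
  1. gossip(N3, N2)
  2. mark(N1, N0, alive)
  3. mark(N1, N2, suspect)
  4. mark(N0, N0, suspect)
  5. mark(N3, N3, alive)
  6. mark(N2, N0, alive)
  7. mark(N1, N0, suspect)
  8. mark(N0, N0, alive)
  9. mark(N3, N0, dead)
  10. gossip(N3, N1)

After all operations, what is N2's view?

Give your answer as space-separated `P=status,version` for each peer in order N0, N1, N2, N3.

Answer: N0=alive,1 N1=alive,0 N2=alive,0 N3=alive,0

Derivation:
Op 1: gossip N3<->N2 -> N3.N0=(alive,v0) N3.N1=(alive,v0) N3.N2=(alive,v0) N3.N3=(alive,v0) | N2.N0=(alive,v0) N2.N1=(alive,v0) N2.N2=(alive,v0) N2.N3=(alive,v0)
Op 2: N1 marks N0=alive -> (alive,v1)
Op 3: N1 marks N2=suspect -> (suspect,v1)
Op 4: N0 marks N0=suspect -> (suspect,v1)
Op 5: N3 marks N3=alive -> (alive,v1)
Op 6: N2 marks N0=alive -> (alive,v1)
Op 7: N1 marks N0=suspect -> (suspect,v2)
Op 8: N0 marks N0=alive -> (alive,v2)
Op 9: N3 marks N0=dead -> (dead,v1)
Op 10: gossip N3<->N1 -> N3.N0=(suspect,v2) N3.N1=(alive,v0) N3.N2=(suspect,v1) N3.N3=(alive,v1) | N1.N0=(suspect,v2) N1.N1=(alive,v0) N1.N2=(suspect,v1) N1.N3=(alive,v1)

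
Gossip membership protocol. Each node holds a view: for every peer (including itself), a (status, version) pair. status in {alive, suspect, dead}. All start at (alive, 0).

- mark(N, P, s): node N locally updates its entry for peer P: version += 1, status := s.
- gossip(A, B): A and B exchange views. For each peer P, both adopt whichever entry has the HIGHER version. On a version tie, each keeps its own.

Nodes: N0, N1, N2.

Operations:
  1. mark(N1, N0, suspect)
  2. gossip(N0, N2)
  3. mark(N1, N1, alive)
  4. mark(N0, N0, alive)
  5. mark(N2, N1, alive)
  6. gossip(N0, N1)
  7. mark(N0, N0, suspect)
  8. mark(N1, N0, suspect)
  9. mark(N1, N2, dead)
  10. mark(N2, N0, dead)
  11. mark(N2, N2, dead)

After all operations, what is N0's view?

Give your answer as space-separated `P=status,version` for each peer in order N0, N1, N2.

Op 1: N1 marks N0=suspect -> (suspect,v1)
Op 2: gossip N0<->N2 -> N0.N0=(alive,v0) N0.N1=(alive,v0) N0.N2=(alive,v0) | N2.N0=(alive,v0) N2.N1=(alive,v0) N2.N2=(alive,v0)
Op 3: N1 marks N1=alive -> (alive,v1)
Op 4: N0 marks N0=alive -> (alive,v1)
Op 5: N2 marks N1=alive -> (alive,v1)
Op 6: gossip N0<->N1 -> N0.N0=(alive,v1) N0.N1=(alive,v1) N0.N2=(alive,v0) | N1.N0=(suspect,v1) N1.N1=(alive,v1) N1.N2=(alive,v0)
Op 7: N0 marks N0=suspect -> (suspect,v2)
Op 8: N1 marks N0=suspect -> (suspect,v2)
Op 9: N1 marks N2=dead -> (dead,v1)
Op 10: N2 marks N0=dead -> (dead,v1)
Op 11: N2 marks N2=dead -> (dead,v1)

Answer: N0=suspect,2 N1=alive,1 N2=alive,0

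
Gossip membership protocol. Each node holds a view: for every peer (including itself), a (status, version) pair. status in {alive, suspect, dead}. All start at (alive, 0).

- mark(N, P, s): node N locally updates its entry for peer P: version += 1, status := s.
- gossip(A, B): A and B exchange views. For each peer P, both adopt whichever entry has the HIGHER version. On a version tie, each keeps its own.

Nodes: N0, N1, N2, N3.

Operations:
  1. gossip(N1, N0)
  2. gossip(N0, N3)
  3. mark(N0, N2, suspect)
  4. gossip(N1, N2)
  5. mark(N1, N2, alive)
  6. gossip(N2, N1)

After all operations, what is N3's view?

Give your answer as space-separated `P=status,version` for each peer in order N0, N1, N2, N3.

Op 1: gossip N1<->N0 -> N1.N0=(alive,v0) N1.N1=(alive,v0) N1.N2=(alive,v0) N1.N3=(alive,v0) | N0.N0=(alive,v0) N0.N1=(alive,v0) N0.N2=(alive,v0) N0.N3=(alive,v0)
Op 2: gossip N0<->N3 -> N0.N0=(alive,v0) N0.N1=(alive,v0) N0.N2=(alive,v0) N0.N3=(alive,v0) | N3.N0=(alive,v0) N3.N1=(alive,v0) N3.N2=(alive,v0) N3.N3=(alive,v0)
Op 3: N0 marks N2=suspect -> (suspect,v1)
Op 4: gossip N1<->N2 -> N1.N0=(alive,v0) N1.N1=(alive,v0) N1.N2=(alive,v0) N1.N3=(alive,v0) | N2.N0=(alive,v0) N2.N1=(alive,v0) N2.N2=(alive,v0) N2.N3=(alive,v0)
Op 5: N1 marks N2=alive -> (alive,v1)
Op 6: gossip N2<->N1 -> N2.N0=(alive,v0) N2.N1=(alive,v0) N2.N2=(alive,v1) N2.N3=(alive,v0) | N1.N0=(alive,v0) N1.N1=(alive,v0) N1.N2=(alive,v1) N1.N3=(alive,v0)

Answer: N0=alive,0 N1=alive,0 N2=alive,0 N3=alive,0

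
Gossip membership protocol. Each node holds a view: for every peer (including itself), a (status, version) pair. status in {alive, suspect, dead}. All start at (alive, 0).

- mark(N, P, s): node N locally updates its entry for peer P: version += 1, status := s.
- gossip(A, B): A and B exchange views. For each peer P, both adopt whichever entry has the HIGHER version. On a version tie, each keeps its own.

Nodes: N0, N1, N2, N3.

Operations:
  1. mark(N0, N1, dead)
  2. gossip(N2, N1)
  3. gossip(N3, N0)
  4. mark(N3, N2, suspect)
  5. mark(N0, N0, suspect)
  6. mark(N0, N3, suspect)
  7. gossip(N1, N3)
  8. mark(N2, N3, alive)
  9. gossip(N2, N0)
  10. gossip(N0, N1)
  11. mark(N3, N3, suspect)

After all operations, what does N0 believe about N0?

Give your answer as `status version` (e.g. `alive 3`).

Answer: suspect 1

Derivation:
Op 1: N0 marks N1=dead -> (dead,v1)
Op 2: gossip N2<->N1 -> N2.N0=(alive,v0) N2.N1=(alive,v0) N2.N2=(alive,v0) N2.N3=(alive,v0) | N1.N0=(alive,v0) N1.N1=(alive,v0) N1.N2=(alive,v0) N1.N3=(alive,v0)
Op 3: gossip N3<->N0 -> N3.N0=(alive,v0) N3.N1=(dead,v1) N3.N2=(alive,v0) N3.N3=(alive,v0) | N0.N0=(alive,v0) N0.N1=(dead,v1) N0.N2=(alive,v0) N0.N3=(alive,v0)
Op 4: N3 marks N2=suspect -> (suspect,v1)
Op 5: N0 marks N0=suspect -> (suspect,v1)
Op 6: N0 marks N3=suspect -> (suspect,v1)
Op 7: gossip N1<->N3 -> N1.N0=(alive,v0) N1.N1=(dead,v1) N1.N2=(suspect,v1) N1.N3=(alive,v0) | N3.N0=(alive,v0) N3.N1=(dead,v1) N3.N2=(suspect,v1) N3.N3=(alive,v0)
Op 8: N2 marks N3=alive -> (alive,v1)
Op 9: gossip N2<->N0 -> N2.N0=(suspect,v1) N2.N1=(dead,v1) N2.N2=(alive,v0) N2.N3=(alive,v1) | N0.N0=(suspect,v1) N0.N1=(dead,v1) N0.N2=(alive,v0) N0.N3=(suspect,v1)
Op 10: gossip N0<->N1 -> N0.N0=(suspect,v1) N0.N1=(dead,v1) N0.N2=(suspect,v1) N0.N3=(suspect,v1) | N1.N0=(suspect,v1) N1.N1=(dead,v1) N1.N2=(suspect,v1) N1.N3=(suspect,v1)
Op 11: N3 marks N3=suspect -> (suspect,v1)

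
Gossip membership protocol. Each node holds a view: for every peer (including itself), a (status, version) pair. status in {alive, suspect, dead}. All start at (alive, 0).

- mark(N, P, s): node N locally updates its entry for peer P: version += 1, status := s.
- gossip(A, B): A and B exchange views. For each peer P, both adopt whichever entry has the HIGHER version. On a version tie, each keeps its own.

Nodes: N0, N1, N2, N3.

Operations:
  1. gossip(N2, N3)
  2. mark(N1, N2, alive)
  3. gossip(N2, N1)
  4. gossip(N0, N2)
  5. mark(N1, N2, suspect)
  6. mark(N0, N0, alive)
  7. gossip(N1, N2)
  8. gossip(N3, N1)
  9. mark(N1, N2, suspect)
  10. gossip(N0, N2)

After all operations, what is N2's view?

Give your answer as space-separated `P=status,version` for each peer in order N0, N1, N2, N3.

Answer: N0=alive,1 N1=alive,0 N2=suspect,2 N3=alive,0

Derivation:
Op 1: gossip N2<->N3 -> N2.N0=(alive,v0) N2.N1=(alive,v0) N2.N2=(alive,v0) N2.N3=(alive,v0) | N3.N0=(alive,v0) N3.N1=(alive,v0) N3.N2=(alive,v0) N3.N3=(alive,v0)
Op 2: N1 marks N2=alive -> (alive,v1)
Op 3: gossip N2<->N1 -> N2.N0=(alive,v0) N2.N1=(alive,v0) N2.N2=(alive,v1) N2.N3=(alive,v0) | N1.N0=(alive,v0) N1.N1=(alive,v0) N1.N2=(alive,v1) N1.N3=(alive,v0)
Op 4: gossip N0<->N2 -> N0.N0=(alive,v0) N0.N1=(alive,v0) N0.N2=(alive,v1) N0.N3=(alive,v0) | N2.N0=(alive,v0) N2.N1=(alive,v0) N2.N2=(alive,v1) N2.N3=(alive,v0)
Op 5: N1 marks N2=suspect -> (suspect,v2)
Op 6: N0 marks N0=alive -> (alive,v1)
Op 7: gossip N1<->N2 -> N1.N0=(alive,v0) N1.N1=(alive,v0) N1.N2=(suspect,v2) N1.N3=(alive,v0) | N2.N0=(alive,v0) N2.N1=(alive,v0) N2.N2=(suspect,v2) N2.N3=(alive,v0)
Op 8: gossip N3<->N1 -> N3.N0=(alive,v0) N3.N1=(alive,v0) N3.N2=(suspect,v2) N3.N3=(alive,v0) | N1.N0=(alive,v0) N1.N1=(alive,v0) N1.N2=(suspect,v2) N1.N3=(alive,v0)
Op 9: N1 marks N2=suspect -> (suspect,v3)
Op 10: gossip N0<->N2 -> N0.N0=(alive,v1) N0.N1=(alive,v0) N0.N2=(suspect,v2) N0.N3=(alive,v0) | N2.N0=(alive,v1) N2.N1=(alive,v0) N2.N2=(suspect,v2) N2.N3=(alive,v0)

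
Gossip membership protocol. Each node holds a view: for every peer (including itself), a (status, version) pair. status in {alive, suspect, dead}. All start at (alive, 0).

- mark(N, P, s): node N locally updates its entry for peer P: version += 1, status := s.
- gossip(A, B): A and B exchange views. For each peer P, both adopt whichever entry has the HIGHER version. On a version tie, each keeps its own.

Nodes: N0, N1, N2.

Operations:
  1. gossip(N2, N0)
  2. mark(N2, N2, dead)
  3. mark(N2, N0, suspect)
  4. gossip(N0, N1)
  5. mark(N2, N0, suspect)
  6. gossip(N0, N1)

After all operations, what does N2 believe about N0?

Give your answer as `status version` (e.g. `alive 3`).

Op 1: gossip N2<->N0 -> N2.N0=(alive,v0) N2.N1=(alive,v0) N2.N2=(alive,v0) | N0.N0=(alive,v0) N0.N1=(alive,v0) N0.N2=(alive,v0)
Op 2: N2 marks N2=dead -> (dead,v1)
Op 3: N2 marks N0=suspect -> (suspect,v1)
Op 4: gossip N0<->N1 -> N0.N0=(alive,v0) N0.N1=(alive,v0) N0.N2=(alive,v0) | N1.N0=(alive,v0) N1.N1=(alive,v0) N1.N2=(alive,v0)
Op 5: N2 marks N0=suspect -> (suspect,v2)
Op 6: gossip N0<->N1 -> N0.N0=(alive,v0) N0.N1=(alive,v0) N0.N2=(alive,v0) | N1.N0=(alive,v0) N1.N1=(alive,v0) N1.N2=(alive,v0)

Answer: suspect 2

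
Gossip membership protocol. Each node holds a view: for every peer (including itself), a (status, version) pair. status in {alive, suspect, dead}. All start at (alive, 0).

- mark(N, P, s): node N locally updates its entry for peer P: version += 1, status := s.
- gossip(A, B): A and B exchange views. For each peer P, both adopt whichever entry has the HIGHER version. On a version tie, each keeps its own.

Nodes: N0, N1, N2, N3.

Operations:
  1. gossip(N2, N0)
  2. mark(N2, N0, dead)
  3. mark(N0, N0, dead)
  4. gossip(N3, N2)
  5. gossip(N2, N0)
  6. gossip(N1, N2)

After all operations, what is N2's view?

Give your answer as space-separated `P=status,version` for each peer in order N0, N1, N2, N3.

Answer: N0=dead,1 N1=alive,0 N2=alive,0 N3=alive,0

Derivation:
Op 1: gossip N2<->N0 -> N2.N0=(alive,v0) N2.N1=(alive,v0) N2.N2=(alive,v0) N2.N3=(alive,v0) | N0.N0=(alive,v0) N0.N1=(alive,v0) N0.N2=(alive,v0) N0.N3=(alive,v0)
Op 2: N2 marks N0=dead -> (dead,v1)
Op 3: N0 marks N0=dead -> (dead,v1)
Op 4: gossip N3<->N2 -> N3.N0=(dead,v1) N3.N1=(alive,v0) N3.N2=(alive,v0) N3.N3=(alive,v0) | N2.N0=(dead,v1) N2.N1=(alive,v0) N2.N2=(alive,v0) N2.N3=(alive,v0)
Op 5: gossip N2<->N0 -> N2.N0=(dead,v1) N2.N1=(alive,v0) N2.N2=(alive,v0) N2.N3=(alive,v0) | N0.N0=(dead,v1) N0.N1=(alive,v0) N0.N2=(alive,v0) N0.N3=(alive,v0)
Op 6: gossip N1<->N2 -> N1.N0=(dead,v1) N1.N1=(alive,v0) N1.N2=(alive,v0) N1.N3=(alive,v0) | N2.N0=(dead,v1) N2.N1=(alive,v0) N2.N2=(alive,v0) N2.N3=(alive,v0)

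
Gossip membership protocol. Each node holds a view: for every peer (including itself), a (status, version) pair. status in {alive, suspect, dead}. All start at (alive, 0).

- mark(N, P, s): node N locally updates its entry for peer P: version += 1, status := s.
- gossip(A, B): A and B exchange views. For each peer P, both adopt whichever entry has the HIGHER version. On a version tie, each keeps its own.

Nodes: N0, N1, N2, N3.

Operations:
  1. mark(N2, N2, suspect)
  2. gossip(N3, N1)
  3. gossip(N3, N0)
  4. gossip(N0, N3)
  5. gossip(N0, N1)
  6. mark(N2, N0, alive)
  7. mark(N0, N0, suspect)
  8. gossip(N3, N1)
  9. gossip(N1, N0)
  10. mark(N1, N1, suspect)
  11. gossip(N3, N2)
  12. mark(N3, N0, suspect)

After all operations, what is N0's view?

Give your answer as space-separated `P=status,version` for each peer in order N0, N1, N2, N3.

Op 1: N2 marks N2=suspect -> (suspect,v1)
Op 2: gossip N3<->N1 -> N3.N0=(alive,v0) N3.N1=(alive,v0) N3.N2=(alive,v0) N3.N3=(alive,v0) | N1.N0=(alive,v0) N1.N1=(alive,v0) N1.N2=(alive,v0) N1.N3=(alive,v0)
Op 3: gossip N3<->N0 -> N3.N0=(alive,v0) N3.N1=(alive,v0) N3.N2=(alive,v0) N3.N3=(alive,v0) | N0.N0=(alive,v0) N0.N1=(alive,v0) N0.N2=(alive,v0) N0.N3=(alive,v0)
Op 4: gossip N0<->N3 -> N0.N0=(alive,v0) N0.N1=(alive,v0) N0.N2=(alive,v0) N0.N3=(alive,v0) | N3.N0=(alive,v0) N3.N1=(alive,v0) N3.N2=(alive,v0) N3.N3=(alive,v0)
Op 5: gossip N0<->N1 -> N0.N0=(alive,v0) N0.N1=(alive,v0) N0.N2=(alive,v0) N0.N3=(alive,v0) | N1.N0=(alive,v0) N1.N1=(alive,v0) N1.N2=(alive,v0) N1.N3=(alive,v0)
Op 6: N2 marks N0=alive -> (alive,v1)
Op 7: N0 marks N0=suspect -> (suspect,v1)
Op 8: gossip N3<->N1 -> N3.N0=(alive,v0) N3.N1=(alive,v0) N3.N2=(alive,v0) N3.N3=(alive,v0) | N1.N0=(alive,v0) N1.N1=(alive,v0) N1.N2=(alive,v0) N1.N3=(alive,v0)
Op 9: gossip N1<->N0 -> N1.N0=(suspect,v1) N1.N1=(alive,v0) N1.N2=(alive,v0) N1.N3=(alive,v0) | N0.N0=(suspect,v1) N0.N1=(alive,v0) N0.N2=(alive,v0) N0.N3=(alive,v0)
Op 10: N1 marks N1=suspect -> (suspect,v1)
Op 11: gossip N3<->N2 -> N3.N0=(alive,v1) N3.N1=(alive,v0) N3.N2=(suspect,v1) N3.N3=(alive,v0) | N2.N0=(alive,v1) N2.N1=(alive,v0) N2.N2=(suspect,v1) N2.N3=(alive,v0)
Op 12: N3 marks N0=suspect -> (suspect,v2)

Answer: N0=suspect,1 N1=alive,0 N2=alive,0 N3=alive,0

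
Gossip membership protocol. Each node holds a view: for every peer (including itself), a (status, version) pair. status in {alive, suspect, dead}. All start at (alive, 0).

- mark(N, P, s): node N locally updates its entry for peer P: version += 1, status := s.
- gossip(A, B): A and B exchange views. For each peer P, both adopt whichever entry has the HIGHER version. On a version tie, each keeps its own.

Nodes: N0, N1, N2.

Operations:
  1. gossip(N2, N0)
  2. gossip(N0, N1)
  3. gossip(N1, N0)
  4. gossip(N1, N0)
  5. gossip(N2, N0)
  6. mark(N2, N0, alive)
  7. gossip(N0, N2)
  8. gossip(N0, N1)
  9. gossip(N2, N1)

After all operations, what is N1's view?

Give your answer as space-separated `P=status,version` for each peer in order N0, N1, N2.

Answer: N0=alive,1 N1=alive,0 N2=alive,0

Derivation:
Op 1: gossip N2<->N0 -> N2.N0=(alive,v0) N2.N1=(alive,v0) N2.N2=(alive,v0) | N0.N0=(alive,v0) N0.N1=(alive,v0) N0.N2=(alive,v0)
Op 2: gossip N0<->N1 -> N0.N0=(alive,v0) N0.N1=(alive,v0) N0.N2=(alive,v0) | N1.N0=(alive,v0) N1.N1=(alive,v0) N1.N2=(alive,v0)
Op 3: gossip N1<->N0 -> N1.N0=(alive,v0) N1.N1=(alive,v0) N1.N2=(alive,v0) | N0.N0=(alive,v0) N0.N1=(alive,v0) N0.N2=(alive,v0)
Op 4: gossip N1<->N0 -> N1.N0=(alive,v0) N1.N1=(alive,v0) N1.N2=(alive,v0) | N0.N0=(alive,v0) N0.N1=(alive,v0) N0.N2=(alive,v0)
Op 5: gossip N2<->N0 -> N2.N0=(alive,v0) N2.N1=(alive,v0) N2.N2=(alive,v0) | N0.N0=(alive,v0) N0.N1=(alive,v0) N0.N2=(alive,v0)
Op 6: N2 marks N0=alive -> (alive,v1)
Op 7: gossip N0<->N2 -> N0.N0=(alive,v1) N0.N1=(alive,v0) N0.N2=(alive,v0) | N2.N0=(alive,v1) N2.N1=(alive,v0) N2.N2=(alive,v0)
Op 8: gossip N0<->N1 -> N0.N0=(alive,v1) N0.N1=(alive,v0) N0.N2=(alive,v0) | N1.N0=(alive,v1) N1.N1=(alive,v0) N1.N2=(alive,v0)
Op 9: gossip N2<->N1 -> N2.N0=(alive,v1) N2.N1=(alive,v0) N2.N2=(alive,v0) | N1.N0=(alive,v1) N1.N1=(alive,v0) N1.N2=(alive,v0)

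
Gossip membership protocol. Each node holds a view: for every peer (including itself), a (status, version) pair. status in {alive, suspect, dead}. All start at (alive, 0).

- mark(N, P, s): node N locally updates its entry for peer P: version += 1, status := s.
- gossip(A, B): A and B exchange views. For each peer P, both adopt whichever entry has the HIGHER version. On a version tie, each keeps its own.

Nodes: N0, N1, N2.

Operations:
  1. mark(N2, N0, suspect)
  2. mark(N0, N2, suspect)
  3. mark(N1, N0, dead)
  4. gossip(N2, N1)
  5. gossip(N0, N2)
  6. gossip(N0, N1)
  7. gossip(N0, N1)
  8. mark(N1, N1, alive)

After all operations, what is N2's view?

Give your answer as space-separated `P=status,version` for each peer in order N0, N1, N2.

Op 1: N2 marks N0=suspect -> (suspect,v1)
Op 2: N0 marks N2=suspect -> (suspect,v1)
Op 3: N1 marks N0=dead -> (dead,v1)
Op 4: gossip N2<->N1 -> N2.N0=(suspect,v1) N2.N1=(alive,v0) N2.N2=(alive,v0) | N1.N0=(dead,v1) N1.N1=(alive,v0) N1.N2=(alive,v0)
Op 5: gossip N0<->N2 -> N0.N0=(suspect,v1) N0.N1=(alive,v0) N0.N2=(suspect,v1) | N2.N0=(suspect,v1) N2.N1=(alive,v0) N2.N2=(suspect,v1)
Op 6: gossip N0<->N1 -> N0.N0=(suspect,v1) N0.N1=(alive,v0) N0.N2=(suspect,v1) | N1.N0=(dead,v1) N1.N1=(alive,v0) N1.N2=(suspect,v1)
Op 7: gossip N0<->N1 -> N0.N0=(suspect,v1) N0.N1=(alive,v0) N0.N2=(suspect,v1) | N1.N0=(dead,v1) N1.N1=(alive,v0) N1.N2=(suspect,v1)
Op 8: N1 marks N1=alive -> (alive,v1)

Answer: N0=suspect,1 N1=alive,0 N2=suspect,1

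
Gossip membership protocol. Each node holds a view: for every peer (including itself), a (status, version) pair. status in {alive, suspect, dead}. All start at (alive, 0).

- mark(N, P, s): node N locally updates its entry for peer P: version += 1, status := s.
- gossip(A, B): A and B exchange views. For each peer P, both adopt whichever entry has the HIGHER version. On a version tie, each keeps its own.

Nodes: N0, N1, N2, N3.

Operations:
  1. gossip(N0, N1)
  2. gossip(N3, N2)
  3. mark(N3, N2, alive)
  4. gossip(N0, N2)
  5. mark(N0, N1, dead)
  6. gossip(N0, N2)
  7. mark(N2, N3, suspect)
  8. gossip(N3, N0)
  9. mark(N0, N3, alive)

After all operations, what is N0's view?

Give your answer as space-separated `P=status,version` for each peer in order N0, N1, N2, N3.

Op 1: gossip N0<->N1 -> N0.N0=(alive,v0) N0.N1=(alive,v0) N0.N2=(alive,v0) N0.N3=(alive,v0) | N1.N0=(alive,v0) N1.N1=(alive,v0) N1.N2=(alive,v0) N1.N3=(alive,v0)
Op 2: gossip N3<->N2 -> N3.N0=(alive,v0) N3.N1=(alive,v0) N3.N2=(alive,v0) N3.N3=(alive,v0) | N2.N0=(alive,v0) N2.N1=(alive,v0) N2.N2=(alive,v0) N2.N3=(alive,v0)
Op 3: N3 marks N2=alive -> (alive,v1)
Op 4: gossip N0<->N2 -> N0.N0=(alive,v0) N0.N1=(alive,v0) N0.N2=(alive,v0) N0.N3=(alive,v0) | N2.N0=(alive,v0) N2.N1=(alive,v0) N2.N2=(alive,v0) N2.N3=(alive,v0)
Op 5: N0 marks N1=dead -> (dead,v1)
Op 6: gossip N0<->N2 -> N0.N0=(alive,v0) N0.N1=(dead,v1) N0.N2=(alive,v0) N0.N3=(alive,v0) | N2.N0=(alive,v0) N2.N1=(dead,v1) N2.N2=(alive,v0) N2.N3=(alive,v0)
Op 7: N2 marks N3=suspect -> (suspect,v1)
Op 8: gossip N3<->N0 -> N3.N0=(alive,v0) N3.N1=(dead,v1) N3.N2=(alive,v1) N3.N3=(alive,v0) | N0.N0=(alive,v0) N0.N1=(dead,v1) N0.N2=(alive,v1) N0.N3=(alive,v0)
Op 9: N0 marks N3=alive -> (alive,v1)

Answer: N0=alive,0 N1=dead,1 N2=alive,1 N3=alive,1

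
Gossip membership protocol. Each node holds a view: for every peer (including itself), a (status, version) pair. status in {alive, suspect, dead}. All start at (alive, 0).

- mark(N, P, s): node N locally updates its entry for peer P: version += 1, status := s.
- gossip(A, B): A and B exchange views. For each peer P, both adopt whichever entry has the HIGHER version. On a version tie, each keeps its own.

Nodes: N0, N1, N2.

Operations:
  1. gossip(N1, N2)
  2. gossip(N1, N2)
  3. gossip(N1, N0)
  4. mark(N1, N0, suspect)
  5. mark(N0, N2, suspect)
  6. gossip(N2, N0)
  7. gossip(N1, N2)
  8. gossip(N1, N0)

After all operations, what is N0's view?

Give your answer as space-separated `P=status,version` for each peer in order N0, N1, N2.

Op 1: gossip N1<->N2 -> N1.N0=(alive,v0) N1.N1=(alive,v0) N1.N2=(alive,v0) | N2.N0=(alive,v0) N2.N1=(alive,v0) N2.N2=(alive,v0)
Op 2: gossip N1<->N2 -> N1.N0=(alive,v0) N1.N1=(alive,v0) N1.N2=(alive,v0) | N2.N0=(alive,v0) N2.N1=(alive,v0) N2.N2=(alive,v0)
Op 3: gossip N1<->N0 -> N1.N0=(alive,v0) N1.N1=(alive,v0) N1.N2=(alive,v0) | N0.N0=(alive,v0) N0.N1=(alive,v0) N0.N2=(alive,v0)
Op 4: N1 marks N0=suspect -> (suspect,v1)
Op 5: N0 marks N2=suspect -> (suspect,v1)
Op 6: gossip N2<->N0 -> N2.N0=(alive,v0) N2.N1=(alive,v0) N2.N2=(suspect,v1) | N0.N0=(alive,v0) N0.N1=(alive,v0) N0.N2=(suspect,v1)
Op 7: gossip N1<->N2 -> N1.N0=(suspect,v1) N1.N1=(alive,v0) N1.N2=(suspect,v1) | N2.N0=(suspect,v1) N2.N1=(alive,v0) N2.N2=(suspect,v1)
Op 8: gossip N1<->N0 -> N1.N0=(suspect,v1) N1.N1=(alive,v0) N1.N2=(suspect,v1) | N0.N0=(suspect,v1) N0.N1=(alive,v0) N0.N2=(suspect,v1)

Answer: N0=suspect,1 N1=alive,0 N2=suspect,1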